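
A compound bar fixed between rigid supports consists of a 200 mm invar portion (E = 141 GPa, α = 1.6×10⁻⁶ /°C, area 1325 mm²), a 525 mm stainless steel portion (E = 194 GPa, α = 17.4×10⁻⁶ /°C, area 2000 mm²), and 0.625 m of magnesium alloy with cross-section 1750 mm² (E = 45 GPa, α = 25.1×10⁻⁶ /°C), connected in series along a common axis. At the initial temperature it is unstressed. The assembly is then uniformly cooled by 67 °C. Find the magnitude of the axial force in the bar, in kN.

P ≈ 163 kN (tensile)

With the walls removed the bar would change length by δ_free = Σ αᵢΔT Lᵢ = 1.6×10⁻⁶×67×200 + 17.4×10⁻⁶×67×525 + 25.1×10⁻⁶×67×625 = 1.685 mm.
The walls prevent any net length change, so an axial force P (same in every segment) develops. Compatibility: P · Σ Lᵢ/(AᵢEᵢ) = δ_free.
The series flexibility is Σ Lᵢ/(AᵢEᵢ) = 200/(1325×141×10³) + 525/(2000×194×10³) + 625/(1750×45×10³) = 1.036×10⁻⁵ mm/N.
Hence P = δ_free / Σ(L/AE) = 1.685/1.036×10⁻⁵ = 162.6 kN (tensile).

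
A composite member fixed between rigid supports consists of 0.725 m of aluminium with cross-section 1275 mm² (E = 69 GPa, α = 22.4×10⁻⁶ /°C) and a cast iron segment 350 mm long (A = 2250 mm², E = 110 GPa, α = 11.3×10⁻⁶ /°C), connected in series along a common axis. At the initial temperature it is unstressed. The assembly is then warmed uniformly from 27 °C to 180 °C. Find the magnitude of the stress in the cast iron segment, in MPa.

Free thermal expansion of the whole bar: Σ αᵢΔT Lᵢ = 22.4×10⁻⁶×153×725 + 11.3×10⁻⁶×153×350 = 3.09 mm.
The walls prevent any net length change, so an axial force P (same in every segment) develops. Compatibility: P · Σ Lᵢ/(AᵢEᵢ) = δ_free.
Σ Lᵢ/(AᵢEᵢ) = 725/(1275×69×10³) + 350/(2250×110×10³) = 9.655×10⁻⁶ mm/N.
P = 3.09 / 9.655×10⁻⁶ = 320000 N = 320 kN, compressive.
σ_{cast iron} = P / A = 320000 / 2250 = 142.2 MPa.

σ ≈ 142 MPa (compressive)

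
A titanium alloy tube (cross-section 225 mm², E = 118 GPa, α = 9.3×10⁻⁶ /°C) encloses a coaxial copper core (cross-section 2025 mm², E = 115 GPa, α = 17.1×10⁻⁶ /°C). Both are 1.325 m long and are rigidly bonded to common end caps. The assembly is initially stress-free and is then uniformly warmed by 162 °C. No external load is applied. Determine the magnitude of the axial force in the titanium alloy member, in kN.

The copper has the larger α, so on heating it would change length more than the titanium alloy if both were free. The rigid plates force a common final length, so the copper is put into compression and the titanium alloy into tension, with equal and opposite forces P (no external load).
Setting the final lengths equal and cancelling L: (α₁ − α₂)ΔT = P/(A₁E₁) + P/(A₂E₂).
|α₁ − α₂|·ΔT = 7.8×10⁻⁶ × 162 = 0.001264.
1/(A₁E₁) + 1/(A₂E₂) = 1/(225×118×10³) + 1/(2025×115×10³) = 4.196×10⁻⁸ N⁻¹.
So P = 0.001264 / 4.196×10⁻⁸ = 30.12 kN.

P ≈ 30.1 kN (tensile in the titanium alloy)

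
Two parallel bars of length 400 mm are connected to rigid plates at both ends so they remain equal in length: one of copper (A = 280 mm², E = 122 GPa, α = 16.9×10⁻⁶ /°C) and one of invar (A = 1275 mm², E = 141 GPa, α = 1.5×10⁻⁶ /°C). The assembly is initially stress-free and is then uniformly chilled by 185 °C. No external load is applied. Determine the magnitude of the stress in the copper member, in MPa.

σ ≈ 292 MPa (tensile)

Equilibrium of a rigid end plate with no external load gives equal and opposite internal forces ±P in the two members. Since α_{copper} > α_{invar}, cooling drives the copper into tension and the invar into compression.
Setting the final lengths equal and cancelling L: (α₁ − α₂)ΔT = P/(A₁E₁) + P/(A₂E₂).
|α₁ − α₂|·ΔT = 15.4×10⁻⁶ × 185 = 0.002849.
1/(A₁E₁) + 1/(A₂E₂) = 1/(280×122×10³) + 1/(1275×141×10³) = 3.484×10⁻⁸ N⁻¹.
P = 0.002849 / 3.484×10⁻⁸ = 81780 N = 81.78 kN.
σ_{copper} = P/A₁ = 81780/280 = 292.1 MPa, tensile.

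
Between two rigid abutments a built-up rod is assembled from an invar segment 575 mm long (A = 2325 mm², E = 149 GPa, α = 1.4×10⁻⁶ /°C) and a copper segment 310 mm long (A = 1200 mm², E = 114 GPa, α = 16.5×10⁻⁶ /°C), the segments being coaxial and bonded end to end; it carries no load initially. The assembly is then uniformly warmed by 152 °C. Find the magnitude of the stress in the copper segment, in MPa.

Free thermal expansion of the whole bar: Σ αᵢΔT Lᵢ = 1.4×10⁻⁶×152×575 + 16.5×10⁻⁶×152×310 = 0.8998 mm.
Since the ends are fixed, an axial force P builds up, equal in every segment, with P · Σ Lᵢ/(AᵢEᵢ) = δ_free.
The series flexibility is Σ Lᵢ/(AᵢEᵢ) = 575/(2325×149×10³) + 310/(1200×114×10³) = 3.926×10⁻⁶ mm/N.
P = 0.8998 / 3.926×10⁻⁶ = 229200 N = 229.2 kN, compressive.
σ_{copper} = P / A = 229200 / 1200 = 191 MPa.

σ ≈ 191 MPa (compressive)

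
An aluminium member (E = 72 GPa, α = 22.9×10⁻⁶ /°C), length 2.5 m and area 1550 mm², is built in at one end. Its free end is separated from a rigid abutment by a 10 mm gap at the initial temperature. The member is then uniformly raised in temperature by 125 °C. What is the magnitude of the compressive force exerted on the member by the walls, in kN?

P ≈ 0 kN

If the wall were absent the member would grow by αΔT L = 22.9×10⁻⁶ × 125 × 2500 = 7.156 mm.
This is smaller than the 10 mm clearance, so the member expands freely without reaching the stop — the stress is zero.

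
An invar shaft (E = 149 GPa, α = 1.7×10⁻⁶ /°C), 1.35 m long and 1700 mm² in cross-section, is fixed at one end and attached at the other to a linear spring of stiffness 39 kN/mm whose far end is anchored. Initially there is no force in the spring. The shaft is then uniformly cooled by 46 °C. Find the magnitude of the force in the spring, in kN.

P ≈ 3.41 kN

The unrestrained thermal change is αΔT L = 1.7×10⁻⁶ × 46 × 1350 = 0.1056 mm.
With a force P in the spring, the elastic change of the shaft is PL/(AE) and that of the spring is P/k; compatibility requires their sum to equal δ_free.
P [ L/(AE) + 1/k ] = δ_free → P [ 1350/(1700×149×10³) + 1/(39×10³) ] = 0.1056.
P = 0.1056 / 3.097×10⁻⁵ = 3409 N.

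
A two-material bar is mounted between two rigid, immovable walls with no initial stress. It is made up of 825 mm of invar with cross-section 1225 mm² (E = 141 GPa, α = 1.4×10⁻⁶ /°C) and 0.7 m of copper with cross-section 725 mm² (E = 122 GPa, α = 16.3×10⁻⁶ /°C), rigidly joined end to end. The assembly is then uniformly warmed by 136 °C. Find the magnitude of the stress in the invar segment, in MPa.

σ ≈ 110 MPa (compressive)

With the walls removed the bar would change length by δ_free = Σ αᵢΔT Lᵢ = 1.4×10⁻⁶×136×825 + 16.3×10⁻⁶×136×700 = 1.709 mm.
Since the ends are fixed, an axial force P builds up, equal in every segment, with P · Σ Lᵢ/(AᵢEᵢ) = δ_free.
Σ Lᵢ/(AᵢEᵢ) = 825/(1225×141×10³) + 700/(725×122×10³) = 1.269×10⁻⁵ mm/N.
Hence P = δ_free / Σ(L/AE) = 1.709/1.269×10⁻⁵ = 134.7 kN (compressive).
σ_{invar} = P / A = 134700 / 1225 = 109.9 MPa.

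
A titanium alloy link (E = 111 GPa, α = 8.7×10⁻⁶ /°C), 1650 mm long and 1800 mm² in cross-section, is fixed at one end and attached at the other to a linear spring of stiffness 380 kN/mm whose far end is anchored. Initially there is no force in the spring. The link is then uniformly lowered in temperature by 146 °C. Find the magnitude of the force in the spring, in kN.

P ≈ 192 kN

If the spring were absent the link would shorten by αΔT L = 8.7×10⁻⁶ × 146 × 1650 = 2.096 mm.
Let P be the tensile force in the spring. The link extends elastically by PL/(AE) and the spring stretches by P/k; together these equal δ_free.
So P = δ_free / [L/(AE) + 1/k] = 2.096 / [ 1650/(1800×111×10³) + 1/(380×10³) ].
P = 2.096 / 1.089×10⁻⁵ = 192500 N.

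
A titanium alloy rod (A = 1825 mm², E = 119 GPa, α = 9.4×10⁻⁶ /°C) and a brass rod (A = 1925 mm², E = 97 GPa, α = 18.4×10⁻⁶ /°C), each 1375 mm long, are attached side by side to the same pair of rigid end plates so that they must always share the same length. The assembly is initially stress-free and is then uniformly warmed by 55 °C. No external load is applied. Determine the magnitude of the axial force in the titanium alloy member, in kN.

The brass has the larger α, so on heating it would change length more than the titanium alloy if both were free. The rigid plates force a common final length, so the brass is put into compression and the titanium alloy into tension, with equal and opposite forces P (no external load).
Setting the final lengths equal and cancelling L: (α₁ − α₂)ΔT = P/(A₁E₁) + P/(A₂E₂).
|α₁ − α₂|·ΔT = 9×10⁻⁶ × 55 = 0.000495.
1/(A₁E₁) + 1/(A₂E₂) = 1/(1825×119×10³) + 1/(1925×97×10³) = 9.96×10⁻⁹ N⁻¹.
So P = 0.000495 / 9.96×10⁻⁹ = 49.7 kN.

P ≈ 49.7 kN (tensile in the titanium alloy)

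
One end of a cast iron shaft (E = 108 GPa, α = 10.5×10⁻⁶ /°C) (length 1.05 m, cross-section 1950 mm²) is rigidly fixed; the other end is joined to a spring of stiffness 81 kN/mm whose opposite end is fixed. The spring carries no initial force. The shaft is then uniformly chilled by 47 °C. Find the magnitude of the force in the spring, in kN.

If the spring were absent the shaft would shorten by αΔT L = 10.5×10⁻⁶ × 47 × 1050 = 0.5182 mm.
Let P be the tensile force in the spring. The shaft extends elastically by PL/(AE) and the spring stretches by P/k; together these equal δ_free.
P [ L/(AE) + 1/k ] = δ_free → P [ 1050/(1950×108×10³) + 1/(81×10³) ] = 0.5182.
P = 0.5182 / 1.733×10⁻⁵ = 29900 N.

P ≈ 29.9 kN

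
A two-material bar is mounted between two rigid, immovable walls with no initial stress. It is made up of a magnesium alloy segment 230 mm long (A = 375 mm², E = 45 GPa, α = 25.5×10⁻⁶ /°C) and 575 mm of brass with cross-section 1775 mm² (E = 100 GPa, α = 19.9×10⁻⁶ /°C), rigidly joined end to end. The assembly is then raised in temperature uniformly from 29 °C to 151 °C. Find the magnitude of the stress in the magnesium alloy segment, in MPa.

If the supports were absent, the total length change would be Σ αᵢΔT Lᵢ = 25.5×10⁻⁶×122×230 + 19.9×10⁻⁶×122×575 = 2.112 mm.
The walls prevent any net length change, so an axial force P (same in every segment) develops. Compatibility: P · Σ Lᵢ/(AᵢEᵢ) = δ_free.
The series flexibility is Σ Lᵢ/(AᵢEᵢ) = 230/(375×45×10³) + 575/(1775×100×10³) = 1.687×10⁻⁵ mm/N.
Hence P = δ_free / Σ(L/AE) = 2.112/1.687×10⁻⁵ = 125.2 kN (compressive).
σ_{magnesium alloy} = P / A = 125200 / 375 = 333.8 MPa.

σ ≈ 334 MPa (compressive)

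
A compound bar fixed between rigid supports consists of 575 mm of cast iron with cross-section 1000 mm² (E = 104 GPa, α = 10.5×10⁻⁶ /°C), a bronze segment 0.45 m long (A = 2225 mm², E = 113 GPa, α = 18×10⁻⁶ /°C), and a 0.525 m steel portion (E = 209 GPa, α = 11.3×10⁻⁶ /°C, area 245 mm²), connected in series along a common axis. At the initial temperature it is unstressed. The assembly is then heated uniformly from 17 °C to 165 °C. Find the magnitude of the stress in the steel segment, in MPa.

σ ≈ 690 MPa (compressive)

With the walls removed the bar would change length by δ_free = Σ αᵢΔT Lᵢ = 10.5×10⁻⁶×148×575 + 18×10⁻⁶×148×450 + 11.3×10⁻⁶×148×525 = 2.97 mm.
The rigid supports impose zero overall length change; the single axial force P common to all segments must satisfy P Σ Lᵢ/(AᵢEᵢ) = δ_free.
Σ Lᵢ/(AᵢEᵢ) = 575/(1000×104×10³) + 450/(2225×113×10³) + 525/(245×209×10³) = 1.757×10⁻⁵ mm/N.
Hence P = δ_free / Σ(L/AE) = 2.97/1.757×10⁻⁵ = 169 kN (compressive).
σ_{steel} = P / A = 169000 / 245 = 690 MPa.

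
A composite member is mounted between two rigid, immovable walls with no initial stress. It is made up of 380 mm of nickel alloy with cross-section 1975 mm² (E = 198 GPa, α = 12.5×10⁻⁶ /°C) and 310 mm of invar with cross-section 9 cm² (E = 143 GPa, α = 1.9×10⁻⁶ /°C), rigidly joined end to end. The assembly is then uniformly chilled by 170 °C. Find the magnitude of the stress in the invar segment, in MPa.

σ ≈ 298 MPa (tensile)

With the walls removed the bar would change length by δ_free = Σ αᵢΔT Lᵢ = 12.5×10⁻⁶×170×380 + 1.9×10⁻⁶×170×310 = 0.9076 mm.
Since the ends are fixed, an axial force P builds up, equal in every segment, with P · Σ Lᵢ/(AᵢEᵢ) = δ_free.
Σ Lᵢ/(AᵢEᵢ) = 380/(1975×198×10³) + 310/(900×143×10³) = 3.38×10⁻⁶ mm/N.
So P = 0.9076 / 3.38×10⁻⁶ = 268.5 kN, tensile.
σ_{invar} = P / A = 268500 / 900 = 298.3 MPa.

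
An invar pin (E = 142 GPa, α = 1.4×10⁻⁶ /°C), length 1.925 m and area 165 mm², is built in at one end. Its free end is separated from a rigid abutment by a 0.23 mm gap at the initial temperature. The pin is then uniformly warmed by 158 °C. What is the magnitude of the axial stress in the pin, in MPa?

σ ≈ 14.4 MPa (compressive)

Unrestrained expansion: δ_free = αΔT L = 1.4×10⁻⁶ × 158 × 1925 = 0.4258 mm.
The gap closes (δ_free > 0.23 mm) and the wall then resists a further 0.4258 − 0.23 = 0.1958 mm of expansion.
That suppressed elongation corresponds to σ = E·Δ/L = 142×10³ × 0.1958/1925 = 14.44 MPa.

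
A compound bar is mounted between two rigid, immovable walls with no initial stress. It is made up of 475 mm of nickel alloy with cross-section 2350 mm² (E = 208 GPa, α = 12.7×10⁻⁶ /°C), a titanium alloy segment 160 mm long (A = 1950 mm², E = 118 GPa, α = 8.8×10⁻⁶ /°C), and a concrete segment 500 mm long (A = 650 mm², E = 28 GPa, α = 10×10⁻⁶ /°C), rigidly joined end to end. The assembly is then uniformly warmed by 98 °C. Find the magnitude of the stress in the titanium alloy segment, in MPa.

σ ≈ 21.5 MPa (compressive)

If the supports were absent, the total length change would be Σ αᵢΔT Lᵢ = 12.7×10⁻⁶×98×475 + 8.8×10⁻⁶×98×160 + 10×10⁻⁶×98×500 = 1.219 mm.
The walls prevent any net length change, so an axial force P (same in every segment) develops. Compatibility: P · Σ Lᵢ/(AᵢEᵢ) = δ_free.
The series flexibility is Σ Lᵢ/(AᵢEᵢ) = 475/(2350×208×10³) + 160/(1950×118×10³) + 500/(650×28×10³) = 2.914×10⁻⁵ mm/N.
So P = 1.219 / 2.914×10⁻⁵ = 41.84 kN, compressive.
σ_{titanium alloy} = P / A = 41840 / 1950 = 21.46 MPa.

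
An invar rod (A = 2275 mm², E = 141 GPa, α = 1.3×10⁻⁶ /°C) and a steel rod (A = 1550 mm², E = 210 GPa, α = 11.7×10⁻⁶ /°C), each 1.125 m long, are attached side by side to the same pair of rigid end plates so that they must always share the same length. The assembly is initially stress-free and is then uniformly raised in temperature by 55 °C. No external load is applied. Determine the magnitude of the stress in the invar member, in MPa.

Both members must finish at the same length. With the larger α, the steel tends to over-expand; the plates restrain it, putting the steel in compression and the invar in tension. With no external load the two internal forces are equal and opposite, magnitude P.
Compatibility of the two members (thermal + elastic change equal): (α₁ − α₂)ΔT = P·[1/(A₁E₁) + 1/(A₂E₂)].
|α₁ − α₂|·ΔT = 10.4×10⁻⁶ × 55 = 0.000572.
1/(A₁E₁) + 1/(A₂E₂) = 1/(2275×141×10³) + 1/(1550×210×10³) = 6.19×10⁻⁹ N⁻¹.
P = 0.000572 / 6.19×10⁻⁹ = 92410 N = 92.41 kN.
σ_{invar} = P/A₁ = 92410/2275 = 40.62 MPa, tensile.

σ ≈ 40.6 MPa (tensile)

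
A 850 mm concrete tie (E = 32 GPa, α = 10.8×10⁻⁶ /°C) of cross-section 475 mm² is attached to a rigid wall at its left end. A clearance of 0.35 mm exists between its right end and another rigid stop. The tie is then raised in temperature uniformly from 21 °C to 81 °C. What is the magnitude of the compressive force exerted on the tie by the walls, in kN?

P ≈ 3.59 kN

If the wall were absent the tie would grow by αΔT L = 10.8×10⁻⁶ × 60 × 850 = 0.5508 mm.
The gap closes (δ_free > 0.35 mm) and the wall then resists a further 0.5508 − 0.35 = 0.2008 mm of expansion.
Compatibility: PL/(AE) = 0.2008 mm, so σ = P/A = E × (0.2008/850) = 7.56 MPa.
P = σA = 7.56 × 475 = 3.591 kN.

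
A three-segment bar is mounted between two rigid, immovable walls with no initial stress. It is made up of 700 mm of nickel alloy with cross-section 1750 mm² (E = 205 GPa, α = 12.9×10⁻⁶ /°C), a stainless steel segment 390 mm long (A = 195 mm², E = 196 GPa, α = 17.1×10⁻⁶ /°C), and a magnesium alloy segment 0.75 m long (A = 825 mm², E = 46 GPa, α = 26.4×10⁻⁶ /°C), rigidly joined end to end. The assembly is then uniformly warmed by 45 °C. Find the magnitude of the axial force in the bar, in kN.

P ≈ 50 kN (compressive)

Free thermal expansion of the whole bar: Σ αᵢΔT Lᵢ = 12.9×10⁻⁶×45×700 + 17.1×10⁻⁶×45×390 + 26.4×10⁻⁶×45×750 = 1.597 mm.
The rigid supports impose zero overall length change; the single axial force P common to all segments must satisfy P Σ Lᵢ/(AᵢEᵢ) = δ_free.
Σ Lᵢ/(AᵢEᵢ) = 700/(1750×205×10³) + 390/(195×196×10³) + 750/(825×46×10³) = 3.192×10⁻⁵ mm/N.
Hence P = δ_free / Σ(L/AE) = 1.597/3.192×10⁻⁵ = 50.05 kN (compressive).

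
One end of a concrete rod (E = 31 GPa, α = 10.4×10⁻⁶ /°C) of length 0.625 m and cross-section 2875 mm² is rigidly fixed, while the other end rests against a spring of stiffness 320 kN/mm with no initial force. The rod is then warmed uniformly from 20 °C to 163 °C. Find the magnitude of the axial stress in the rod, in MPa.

If the spring were absent the rod would lengthen by αΔT L = 10.4×10⁻⁶ × 143 × 625 = 0.9295 mm.
With a force P in the spring, the elastic change of the rod is PL/(AE) and that of the spring is P/k; compatibility requires their sum to equal δ_free.
P [ L/(AE) + 1/k ] = δ_free → P [ 625/(2875×31×10³) + 1/(320×10³) ] = 0.9295.
P = 0.9295 / 1.014×10⁻⁵ = 91690 N.
σ = P/A = 91690/2875 = 31.89 MPa.

σ ≈ 31.9 MPa (compressive)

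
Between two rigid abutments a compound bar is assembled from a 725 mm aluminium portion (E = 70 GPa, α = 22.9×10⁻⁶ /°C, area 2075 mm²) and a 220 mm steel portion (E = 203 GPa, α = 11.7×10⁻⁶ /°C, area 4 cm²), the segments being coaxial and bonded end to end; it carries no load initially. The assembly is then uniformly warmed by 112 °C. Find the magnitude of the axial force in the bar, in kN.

With the walls removed the bar would change length by δ_free = Σ αᵢΔT Lᵢ = 22.9×10⁻⁶×112×725 + 11.7×10⁻⁶×112×220 = 2.148 mm.
The walls prevent any net length change, so an axial force P (same in every segment) develops. Compatibility: P · Σ Lᵢ/(AᵢEᵢ) = δ_free.
The series flexibility is Σ Lᵢ/(AᵢEᵢ) = 725/(2075×70×10³) + 220/(400×203×10³) = 7.701×10⁻⁶ mm/N.
P = 2.148 / 7.701×10⁻⁶ = 278900 N = 278.9 kN, compressive.

P ≈ 279 kN (compressive)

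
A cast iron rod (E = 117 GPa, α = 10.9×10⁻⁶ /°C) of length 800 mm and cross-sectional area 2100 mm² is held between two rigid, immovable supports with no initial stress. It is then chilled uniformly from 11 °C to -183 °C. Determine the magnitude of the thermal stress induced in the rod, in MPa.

σ ≈ 247 MPa (tensile)

The supports are rigid, so the total axial strain is zero. The restrained thermal strain is ε = αΔT = 10.9×10⁻⁶ × 194 = 2114.6×10⁻⁶.
The stress required to suppress this strain is σ = Eε = 117×10³ × 2114.6×10⁻⁶ = 247.4 MPa, tensile since the rod is trying to contract.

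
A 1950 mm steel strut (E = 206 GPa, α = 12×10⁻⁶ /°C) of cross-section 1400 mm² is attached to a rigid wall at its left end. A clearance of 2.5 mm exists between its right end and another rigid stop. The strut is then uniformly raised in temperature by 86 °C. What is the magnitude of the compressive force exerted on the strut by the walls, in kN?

P ≈ 0 kN

Free thermal elongation = αΔT L = 12×10⁻⁶ × 86 × 1950 = 2.012 mm.
Since δ_free = 2.01 mm is less than the 2.5 mm gap, the strut never touches the wall. No axial force develops.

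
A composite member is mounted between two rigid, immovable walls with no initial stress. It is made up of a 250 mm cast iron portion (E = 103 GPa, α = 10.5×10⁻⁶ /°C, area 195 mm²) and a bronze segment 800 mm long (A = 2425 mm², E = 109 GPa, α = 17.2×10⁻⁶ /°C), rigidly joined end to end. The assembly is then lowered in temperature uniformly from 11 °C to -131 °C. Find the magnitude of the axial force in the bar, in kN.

With the walls removed the bar would change length by δ_free = Σ αᵢΔT Lᵢ = 10.5×10⁻⁶×142×250 + 17.2×10⁻⁶×142×800 = 2.327 mm.
Since the ends are fixed, an axial force P builds up, equal in every segment, with P · Σ Lᵢ/(AᵢEᵢ) = δ_free.
Σ Lᵢ/(AᵢEᵢ) = 250/(195×103×10³) + 800/(2425×109×10³) = 1.547×10⁻⁵ mm/N.
Hence P = δ_free / Σ(L/AE) = 2.327/1.547×10⁻⁵ = 150.4 kN (tensile).

P ≈ 150 kN (tensile)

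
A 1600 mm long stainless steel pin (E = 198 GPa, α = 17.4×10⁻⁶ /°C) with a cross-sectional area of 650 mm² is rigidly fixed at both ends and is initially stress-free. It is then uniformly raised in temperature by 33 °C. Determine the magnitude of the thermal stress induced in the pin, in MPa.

σ ≈ 114 MPa (compressive)

The supports are rigid, so the total axial strain is zero. The restrained thermal strain is ε = αΔT = 17.4×10⁻⁶ × 33 = 574.2×10⁻⁶.
σ = EαΔT = 198×10³ × 17.4×10⁻⁶ × 33 = 113.7 MPa (compressive; the pin is trying to expand).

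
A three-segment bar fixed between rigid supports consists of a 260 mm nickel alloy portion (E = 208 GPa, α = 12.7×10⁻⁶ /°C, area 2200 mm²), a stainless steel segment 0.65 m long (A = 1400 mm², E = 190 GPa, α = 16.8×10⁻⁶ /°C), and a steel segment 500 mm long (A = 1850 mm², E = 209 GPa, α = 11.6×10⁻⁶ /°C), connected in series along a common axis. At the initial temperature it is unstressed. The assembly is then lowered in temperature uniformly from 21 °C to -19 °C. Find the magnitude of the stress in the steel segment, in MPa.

Free thermal contraction of the whole bar: Σ αᵢΔT Lᵢ = 12.7×10⁻⁶×40×260 + 16.8×10⁻⁶×40×650 + 11.6×10⁻⁶×40×500 = 0.8009 mm.
The rigid supports impose zero overall length change; the single axial force P common to all segments must satisfy P Σ Lᵢ/(AᵢEᵢ) = δ_free.
The series flexibility is Σ Lᵢ/(AᵢEᵢ) = 260/(2200×208×10³) + 650/(1400×190×10³) + 500/(1850×209×10³) = 4.305×10⁻⁶ mm/N.
P = 0.8009 / 4.305×10⁻⁶ = 186000 N = 186 kN, tensile.
σ_{steel} = P / A = 186000 / 1850 = 100.6 MPa.

σ ≈ 101 MPa (tensile)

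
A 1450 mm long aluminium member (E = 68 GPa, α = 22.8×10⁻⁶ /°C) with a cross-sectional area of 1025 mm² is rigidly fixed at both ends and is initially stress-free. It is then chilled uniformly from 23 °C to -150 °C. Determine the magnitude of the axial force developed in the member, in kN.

The ends cannot move, so σ = EαΔT = 68×10³ × 22.8×10⁻⁶ × 173 = 268.2 MPa.
Then P = σA = 268.2 × 1025 mm² = 274.9 kN, tensile.

P ≈ 275 kN (tensile)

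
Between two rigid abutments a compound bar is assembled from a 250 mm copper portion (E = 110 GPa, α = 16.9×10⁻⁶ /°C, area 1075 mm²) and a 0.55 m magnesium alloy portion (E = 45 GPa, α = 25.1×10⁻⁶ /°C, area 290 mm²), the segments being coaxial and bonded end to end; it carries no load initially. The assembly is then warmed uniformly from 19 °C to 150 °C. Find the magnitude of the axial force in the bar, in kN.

P ≈ 53.4 kN (compressive)

Free thermal expansion of the whole bar: Σ αᵢΔT Lᵢ = 16.9×10⁻⁶×131×250 + 25.1×10⁻⁶×131×550 = 2.362 mm.
Since the ends are fixed, an axial force P builds up, equal in every segment, with P · Σ Lᵢ/(AᵢEᵢ) = δ_free.
The series flexibility is Σ Lᵢ/(AᵢEᵢ) = 250/(1075×110×10³) + 550/(290×45×10³) = 4.426×10⁻⁵ mm/N.
P = 2.362 / 4.426×10⁻⁵ = 53370 N = 53.37 kN, compressive.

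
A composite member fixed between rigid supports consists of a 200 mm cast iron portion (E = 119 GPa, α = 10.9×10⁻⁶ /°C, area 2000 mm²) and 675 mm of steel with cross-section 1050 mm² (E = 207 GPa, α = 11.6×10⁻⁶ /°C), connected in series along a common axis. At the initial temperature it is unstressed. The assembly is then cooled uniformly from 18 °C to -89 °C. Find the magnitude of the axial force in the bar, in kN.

Free thermal contraction of the whole bar: Σ αᵢΔT Lᵢ = 10.9×10⁻⁶×107×200 + 11.6×10⁻⁶×107×675 = 1.071 mm.
Since the ends are fixed, an axial force P builds up, equal in every segment, with P · Σ Lᵢ/(AᵢEᵢ) = δ_free.
The series flexibility is Σ Lᵢ/(AᵢEᵢ) = 200/(2000×119×10³) + 675/(1050×207×10³) = 3.946×10⁻⁶ mm/N.
Hence P = δ_free / Σ(L/AE) = 1.071/3.946×10⁻⁶ = 271.4 kN (tensile).

P ≈ 271 kN (tensile)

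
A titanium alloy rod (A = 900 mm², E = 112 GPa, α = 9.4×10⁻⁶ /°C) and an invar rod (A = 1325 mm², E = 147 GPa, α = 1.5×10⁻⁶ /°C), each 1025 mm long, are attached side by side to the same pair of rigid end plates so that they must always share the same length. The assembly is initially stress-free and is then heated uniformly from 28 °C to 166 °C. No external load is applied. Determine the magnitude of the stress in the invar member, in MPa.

σ ≈ 54.7 MPa (tensile)

Both members must finish at the same length. With the larger α, the titanium alloy tends to over-expand; the plates restrain it, putting the titanium alloy in compression and the invar in tension. With no external load the two internal forces are equal and opposite, magnitude P.
Equating the net (thermal + elastic) strains gives |α₁ − α₂|·ΔT = P·[1/(A₁E₁) + 1/(A₂E₂)].
|α₁ − α₂|·ΔT = 7.9×10⁻⁶ × 138 = 0.00109.
1/(A₁E₁) + 1/(A₂E₂) = 1/(900×112×10³) + 1/(1325×147×10³) = 1.505×10⁻⁸ N⁻¹.
P = 0.00109 / 1.505×10⁻⁸ = 72420 N = 72.42 kN.
σ_{invar} = P/A₂ = 72420/1325 = 54.65 MPa, tensile.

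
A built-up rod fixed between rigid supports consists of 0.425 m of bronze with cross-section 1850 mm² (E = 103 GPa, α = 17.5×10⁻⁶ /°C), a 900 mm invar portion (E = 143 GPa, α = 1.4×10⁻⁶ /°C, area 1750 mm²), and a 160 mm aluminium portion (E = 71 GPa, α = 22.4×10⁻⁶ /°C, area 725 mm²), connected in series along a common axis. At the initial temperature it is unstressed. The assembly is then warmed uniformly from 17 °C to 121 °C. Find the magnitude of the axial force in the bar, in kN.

Free thermal expansion of the whole bar: Σ αᵢΔT Lᵢ = 17.5×10⁻⁶×104×425 + 1.4×10⁻⁶×104×900 + 22.4×10⁻⁶×104×160 = 1.277 mm.
The rigid supports impose zero overall length change; the single axial force P common to all segments must satisfy P Σ Lᵢ/(AᵢEᵢ) = δ_free.
Σ Lᵢ/(AᵢEᵢ) = 425/(1850×103×10³) + 900/(1750×143×10³) + 160/(725×71×10³) = 8.935×10⁻⁶ mm/N.
So P = 1.277 / 8.935×10⁻⁶ = 143 kN, compressive.

P ≈ 143 kN (compressive)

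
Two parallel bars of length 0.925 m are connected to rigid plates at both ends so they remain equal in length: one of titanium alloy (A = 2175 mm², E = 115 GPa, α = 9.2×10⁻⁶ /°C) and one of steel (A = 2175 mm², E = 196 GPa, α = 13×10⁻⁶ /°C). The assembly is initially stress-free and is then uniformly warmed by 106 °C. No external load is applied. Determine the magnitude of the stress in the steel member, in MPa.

σ ≈ 29.2 MPa (compressive)

The steel has the larger α, so on heating it would change length more than the titanium alloy if both were free. The rigid plates force a common final length, so the steel is put into compression and the titanium alloy into tension, with equal and opposite forces P (no external load).
Equating the net (thermal + elastic) strains gives |α₁ − α₂|·ΔT = P·[1/(A₁E₁) + 1/(A₂E₂)].
|α₁ − α₂|·ΔT = 3.8×10⁻⁶ × 106 = 0.0004028.
1/(A₁E₁) + 1/(A₂E₂) = 1/(2175×115×10³) + 1/(2175×196×10³) = 6.344×10⁻⁹ N⁻¹.
P = 0.0004028 / 6.344×10⁻⁹ = 63500 N = 63.5 kN.
σ_{steel} = P/A₂ = 63500/2175 = 29.19 MPa, compressive.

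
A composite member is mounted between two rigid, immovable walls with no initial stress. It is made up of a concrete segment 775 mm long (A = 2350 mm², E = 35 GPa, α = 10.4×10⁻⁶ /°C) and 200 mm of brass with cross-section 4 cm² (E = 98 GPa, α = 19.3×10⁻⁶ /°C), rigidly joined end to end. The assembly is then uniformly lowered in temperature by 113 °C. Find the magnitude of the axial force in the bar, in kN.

P ≈ 92.7 kN (tensile)

If the supports were absent, the total length change would be Σ αᵢΔT Lᵢ = 10.4×10⁻⁶×113×775 + 19.3×10⁻⁶×113×200 = 1.347 mm.
Since the ends are fixed, an axial force P builds up, equal in every segment, with P · Σ Lᵢ/(AᵢEᵢ) = δ_free.
Σ Lᵢ/(AᵢEᵢ) = 775/(2350×35×10³) + 200/(400×98×10³) = 1.452×10⁻⁵ mm/N.
So P = 1.347 / 1.452×10⁻⁵ = 92.74 kN, tensile.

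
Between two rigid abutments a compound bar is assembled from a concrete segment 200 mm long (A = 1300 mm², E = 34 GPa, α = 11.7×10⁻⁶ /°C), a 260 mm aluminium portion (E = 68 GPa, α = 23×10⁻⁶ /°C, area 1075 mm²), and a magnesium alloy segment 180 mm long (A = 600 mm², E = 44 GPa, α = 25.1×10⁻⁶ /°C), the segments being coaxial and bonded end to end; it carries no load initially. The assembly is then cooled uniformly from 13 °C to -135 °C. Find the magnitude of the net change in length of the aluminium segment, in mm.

|ΔL| ≈ 0.431 mm

If the supports were absent, the total length change would be Σ αᵢΔT Lᵢ = 11.7×10⁻⁶×148×200 + 23×10⁻⁶×148×260 + 25.1×10⁻⁶×148×180 = 1.9 mm.
Since the ends are fixed, an axial force P builds up, equal in every segment, with P · Σ Lᵢ/(AᵢEᵢ) = δ_free.
The series flexibility is Σ Lᵢ/(AᵢEᵢ) = 200/(1300×34×10³) + 260/(1075×68×10³) + 180/(600×44×10³) = 1.49×10⁻⁵ mm/N.
So P = 1.9 / 1.49×10⁻⁵ = 127.5 kN, tensile.
For the aluminium segment, free thermal change = 23×10⁻⁶×148×260 = 0.885 mm and elastic change from P = 127500×260/(1075×68×10³) = 0.4536 mm; these oppose, so the net change is 0.431 mm (segment shortens).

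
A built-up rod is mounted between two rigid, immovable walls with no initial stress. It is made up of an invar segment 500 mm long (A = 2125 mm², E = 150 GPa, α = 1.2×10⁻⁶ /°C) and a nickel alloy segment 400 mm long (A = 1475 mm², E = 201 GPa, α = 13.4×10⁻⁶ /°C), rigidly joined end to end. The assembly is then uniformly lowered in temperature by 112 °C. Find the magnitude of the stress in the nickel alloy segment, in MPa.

σ ≈ 155 MPa (tensile)

With the walls removed the bar would change length by δ_free = Σ αᵢΔT Lᵢ = 1.2×10⁻⁶×112×500 + 13.4×10⁻⁶×112×400 = 0.6675 mm.
The rigid supports impose zero overall length change; the single axial force P common to all segments must satisfy P Σ Lᵢ/(AᵢEᵢ) = δ_free.
The series flexibility is Σ Lᵢ/(AᵢEᵢ) = 500/(2125×150×10³) + 400/(1475×201×10³) = 2.918×10⁻⁶ mm/N.
P = 0.6675 / 2.918×10⁻⁶ = 228800 N = 228.8 kN, tensile.
σ_{nickel alloy} = P / A = 228800 / 1475 = 155.1 MPa.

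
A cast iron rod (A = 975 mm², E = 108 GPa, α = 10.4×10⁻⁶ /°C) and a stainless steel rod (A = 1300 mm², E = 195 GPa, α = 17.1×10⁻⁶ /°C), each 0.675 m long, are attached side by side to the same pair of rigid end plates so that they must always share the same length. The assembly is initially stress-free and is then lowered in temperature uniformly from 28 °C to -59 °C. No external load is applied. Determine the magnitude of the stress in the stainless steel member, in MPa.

Both members must finish at the same length. With the larger α, the stainless steel tends to over-contract; the plates restrain it, putting the stainless steel in tension and the cast iron in compression. With no external load the two internal forces are equal and opposite, magnitude P.
Compatibility of the two members (thermal + elastic change equal): (α₁ − α₂)ΔT = P·[1/(A₁E₁) + 1/(A₂E₂)].
|α₁ − α₂|·ΔT = 6.7×10⁻⁶ × 87 = 0.0005829.
1/(A₁E₁) + 1/(A₂E₂) = 1/(975×108×10³) + 1/(1300×195×10³) = 1.344×10⁻⁸ N⁻¹.
So P = 0.0005829 / 1.344×10⁻⁸ = 43.37 kN.
σ_{stainless steel} = P/A₂ = 43370/1300 = 33.36 MPa, tensile.

σ ≈ 33.4 MPa (tensile)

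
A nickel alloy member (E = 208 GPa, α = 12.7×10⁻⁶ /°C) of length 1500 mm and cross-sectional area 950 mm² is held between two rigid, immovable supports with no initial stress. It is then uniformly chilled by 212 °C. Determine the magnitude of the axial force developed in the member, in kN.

P ≈ 532 kN (tensile)

The ends cannot move, so σ = EαΔT = 208×10³ × 12.7×10⁻⁶ × 212 = 560 MPa.
Axial force P = σA = 560 × 950 = 532000 N = 532 kN, tensile.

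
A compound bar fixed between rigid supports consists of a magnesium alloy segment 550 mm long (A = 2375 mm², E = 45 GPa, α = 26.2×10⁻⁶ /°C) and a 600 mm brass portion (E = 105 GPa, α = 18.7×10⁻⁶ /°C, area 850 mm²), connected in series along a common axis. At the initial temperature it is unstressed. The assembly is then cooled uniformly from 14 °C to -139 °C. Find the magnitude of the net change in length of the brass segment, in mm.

With the walls removed the bar would change length by δ_free = Σ αᵢΔT Lᵢ = 26.2×10⁻⁶×153×550 + 18.7×10⁻⁶×153×600 = 3.921 mm.
Since the ends are fixed, an axial force P builds up, equal in every segment, with P · Σ Lᵢ/(AᵢEᵢ) = δ_free.
The series flexibility is Σ Lᵢ/(AᵢEᵢ) = 550/(2375×45×10³) + 600/(850×105×10³) = 1.187×10⁻⁵ mm/N.
So P = 3.921 / 1.187×10⁻⁵ = 330.4 kN, tensile.
For the brass segment, free thermal change = 18.7×10⁻⁶×153×600 = 1.717 mm and elastic change from P = 330400×600/(850×105×10³) = 2.221 mm; these oppose, so the net change is 0.504 mm (segment lengthens).

|ΔL| ≈ 0.504 mm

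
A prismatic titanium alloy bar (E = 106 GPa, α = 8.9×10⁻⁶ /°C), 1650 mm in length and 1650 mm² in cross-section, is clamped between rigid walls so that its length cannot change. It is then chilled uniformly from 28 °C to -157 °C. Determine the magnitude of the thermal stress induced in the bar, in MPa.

σ ≈ 175 MPa (tensile)

The supports are rigid, so the total axial strain is zero. The restrained thermal strain is ε = αΔT = 8.9×10⁻⁶ × 185 = 1646.5×10⁻⁶.
The stress required to suppress this strain is σ = Eε = 106×10³ × 1646.5×10⁻⁶ = 174.5 MPa, tensile since the bar is trying to contract.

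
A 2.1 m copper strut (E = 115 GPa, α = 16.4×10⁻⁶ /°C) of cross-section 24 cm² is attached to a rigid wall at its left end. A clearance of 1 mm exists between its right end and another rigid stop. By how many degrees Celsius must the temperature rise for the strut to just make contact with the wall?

The gap closes when αΔT L = 1 mm, since the strut is still unstressed at that instant.
So ΔT = g/(αL) = 1/(16.4×10⁻⁶ × 2100) = 29.04 °C.

ΔT ≈ 29 °C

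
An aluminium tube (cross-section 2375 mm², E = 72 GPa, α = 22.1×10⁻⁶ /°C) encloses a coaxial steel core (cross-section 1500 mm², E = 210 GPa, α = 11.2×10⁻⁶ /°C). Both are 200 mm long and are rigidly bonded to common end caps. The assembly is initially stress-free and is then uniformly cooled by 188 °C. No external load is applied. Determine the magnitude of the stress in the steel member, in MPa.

Both members must finish at the same length. With the larger α, the aluminium tends to over-contract; the plates restrain it, putting the aluminium in tension and the steel in compression. With no external load the two internal forces are equal and opposite, magnitude P.
Compatibility of the two members (thermal + elastic change equal): (α₁ − α₂)ΔT = P·[1/(A₁E₁) + 1/(A₂E₂)].
|α₁ − α₂|·ΔT = 10.9×10⁻⁶ × 188 = 0.002049.
1/(A₁E₁) + 1/(A₂E₂) = 1/(2375×72×10³) + 1/(1500×210×10³) = 9.023×10⁻⁹ N⁻¹.
So P = 0.002049 / 9.023×10⁻⁹ = 227.1 kN.
σ_{steel} = P/A₂ = 227100/1500 = 151.4 MPa, compressive.

σ ≈ 151 MPa (compressive)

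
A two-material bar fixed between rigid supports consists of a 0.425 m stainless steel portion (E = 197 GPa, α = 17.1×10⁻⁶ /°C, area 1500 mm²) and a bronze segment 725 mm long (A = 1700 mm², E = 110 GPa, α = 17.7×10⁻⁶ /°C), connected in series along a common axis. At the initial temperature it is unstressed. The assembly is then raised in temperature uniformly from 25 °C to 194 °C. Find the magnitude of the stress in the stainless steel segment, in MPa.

If the supports were absent, the total length change would be Σ αᵢΔT Lᵢ = 17.1×10⁻⁶×169×425 + 17.7×10⁻⁶×169×725 = 3.397 mm.
The walls prevent any net length change, so an axial force P (same in every segment) develops. Compatibility: P · Σ Lᵢ/(AᵢEᵢ) = δ_free.
Σ Lᵢ/(AᵢEᵢ) = 425/(1500×197×10³) + 725/(1700×110×10³) = 5.315×10⁻⁶ mm/N.
Hence P = δ_free / Σ(L/AE) = 3.397/5.315×10⁻⁶ = 639.1 kN (compressive).
σ_{stainless steel} = P / A = 639100 / 1500 = 426.1 MPa.

σ ≈ 426 MPa (compressive)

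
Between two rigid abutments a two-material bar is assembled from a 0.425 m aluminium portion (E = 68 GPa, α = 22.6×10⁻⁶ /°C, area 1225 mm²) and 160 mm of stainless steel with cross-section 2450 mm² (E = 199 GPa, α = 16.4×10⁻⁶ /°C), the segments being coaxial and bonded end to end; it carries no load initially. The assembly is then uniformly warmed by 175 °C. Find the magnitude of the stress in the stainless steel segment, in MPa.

With the walls removed the bar would change length by δ_free = Σ αᵢΔT Lᵢ = 22.6×10⁻⁶×175×425 + 16.4×10⁻⁶×175×160 = 2.14 mm.
Since the ends are fixed, an axial force P builds up, equal in every segment, with P · Σ Lᵢ/(AᵢEᵢ) = δ_free.
Σ Lᵢ/(AᵢEᵢ) = 425/(1225×68×10³) + 160/(2450×199×10³) = 5.43×10⁻⁶ mm/N.
So P = 2.14 / 5.43×10⁻⁶ = 394.1 kN, compressive.
σ_{stainless steel} = P / A = 394100 / 2450 = 160.9 MPa.

σ ≈ 161 MPa (compressive)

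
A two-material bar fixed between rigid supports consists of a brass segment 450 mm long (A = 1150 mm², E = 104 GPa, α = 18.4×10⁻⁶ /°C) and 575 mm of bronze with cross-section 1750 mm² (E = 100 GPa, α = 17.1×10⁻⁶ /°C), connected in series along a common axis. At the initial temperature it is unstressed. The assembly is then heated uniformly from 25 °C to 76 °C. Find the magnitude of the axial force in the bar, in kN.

If the supports were absent, the total length change would be Σ αᵢΔT Lᵢ = 18.4×10⁻⁶×51×450 + 17.1×10⁻⁶×51×575 = 0.9237 mm.
Since the ends are fixed, an axial force P builds up, equal in every segment, with P · Σ Lᵢ/(AᵢEᵢ) = δ_free.
The series flexibility is Σ Lᵢ/(AᵢEᵢ) = 450/(1150×104×10³) + 575/(1750×100×10³) = 7.048×10⁻⁶ mm/N.
So P = 0.9237 / 7.048×10⁻⁶ = 131.1 kN, compressive.

P ≈ 131 kN (compressive)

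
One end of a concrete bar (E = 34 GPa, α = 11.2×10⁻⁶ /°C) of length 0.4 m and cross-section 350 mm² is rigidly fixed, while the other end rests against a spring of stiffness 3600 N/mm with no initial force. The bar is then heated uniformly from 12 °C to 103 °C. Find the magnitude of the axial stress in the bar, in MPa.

The unrestrained thermal change is αΔT L = 11.2×10⁻⁶ × 91 × 400 = 0.4077 mm.
With a force P in the spring, the elastic change of the bar is PL/(AE) and that of the spring is P/k; compatibility requires their sum to equal δ_free.
P [ L/(AE) + 1/k ] = δ_free → P [ 400/(350×34×10³) + 1/(3600) ] = 0.4077.
P = 0.4077 / 0.0003114 = 1309 N.
σ = P/A = 1309/350 = 3.741 MPa.

σ ≈ 3.74 MPa (compressive)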